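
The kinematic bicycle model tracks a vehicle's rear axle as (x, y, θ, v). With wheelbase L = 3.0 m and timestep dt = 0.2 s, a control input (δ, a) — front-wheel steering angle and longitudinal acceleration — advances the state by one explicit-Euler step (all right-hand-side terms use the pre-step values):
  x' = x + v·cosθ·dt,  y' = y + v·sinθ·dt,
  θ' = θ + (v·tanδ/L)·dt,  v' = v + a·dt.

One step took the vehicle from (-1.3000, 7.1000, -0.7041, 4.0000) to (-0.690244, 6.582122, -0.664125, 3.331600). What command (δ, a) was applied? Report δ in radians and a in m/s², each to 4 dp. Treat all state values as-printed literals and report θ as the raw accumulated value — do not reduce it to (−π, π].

δ = 0.1488, a = -3.3420

a = (v'−v)/dt = (-0.668400)/0.2 = -3.3420
Δθ = θ'−θ = 0.039975;  (v·dt/L) = 4.0000·0.2/3.0 = 0.266667
tan δ = Δθ·L/(v·dt) = 0.149906  →  δ = 0.1488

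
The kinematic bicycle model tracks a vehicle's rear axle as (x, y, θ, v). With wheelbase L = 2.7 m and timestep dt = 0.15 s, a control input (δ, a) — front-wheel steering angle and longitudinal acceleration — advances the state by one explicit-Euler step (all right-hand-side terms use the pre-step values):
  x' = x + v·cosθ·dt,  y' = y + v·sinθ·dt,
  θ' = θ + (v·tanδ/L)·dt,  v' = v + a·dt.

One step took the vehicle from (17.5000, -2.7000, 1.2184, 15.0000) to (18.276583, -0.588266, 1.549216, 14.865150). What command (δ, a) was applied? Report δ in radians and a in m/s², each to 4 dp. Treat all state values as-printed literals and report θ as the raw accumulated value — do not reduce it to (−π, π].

a = (v'−v)/dt = (-0.134850)/0.15 = -0.8990
Δθ = θ'−θ = 0.330816;  (v·dt/L) = 15.0000·0.15/2.7 = 0.833333
tan δ = Δθ·L/(v·dt) = 0.396979  →  δ = 0.3779

δ = 0.3779, a = -0.8990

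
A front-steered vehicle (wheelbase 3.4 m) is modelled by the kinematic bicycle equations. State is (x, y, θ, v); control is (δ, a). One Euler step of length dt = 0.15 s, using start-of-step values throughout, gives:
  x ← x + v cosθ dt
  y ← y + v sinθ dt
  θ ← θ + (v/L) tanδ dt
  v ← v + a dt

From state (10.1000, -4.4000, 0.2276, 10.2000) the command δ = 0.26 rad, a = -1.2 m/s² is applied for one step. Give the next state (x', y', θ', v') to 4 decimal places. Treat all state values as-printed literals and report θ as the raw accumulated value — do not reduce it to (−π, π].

(11.5905, -4.0548, 0.3473, 10.0200)

x' = 10.1000 + 10.2000·cos(0.2276)·0.15 = 11.5905
y' = -4.4000 + 10.2000·sin(0.2276)·0.15 = -4.0548
θ' = 0.2276 + (10.2000/3.4)·tan(0.26)·0.15 = 0.3473
v' = 10.2000 − 1.2000·0.15 = 10.0200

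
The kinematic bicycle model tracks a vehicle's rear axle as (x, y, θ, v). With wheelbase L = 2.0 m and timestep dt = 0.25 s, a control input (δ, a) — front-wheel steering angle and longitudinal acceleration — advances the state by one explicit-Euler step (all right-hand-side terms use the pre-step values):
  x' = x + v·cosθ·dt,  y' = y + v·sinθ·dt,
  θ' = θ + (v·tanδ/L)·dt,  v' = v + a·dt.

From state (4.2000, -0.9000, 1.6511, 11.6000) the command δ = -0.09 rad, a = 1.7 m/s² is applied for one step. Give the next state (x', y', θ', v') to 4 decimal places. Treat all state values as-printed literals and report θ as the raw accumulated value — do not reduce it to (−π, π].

(3.9674, 1.9907, 1.5202, 12.0250)

x' = 4.2000 + 11.6000·cos(1.6511)·0.25 = 3.9674
y' = -0.9000 + 11.6000·sin(1.6511)·0.25 = 1.9907
θ' = 1.6511 + (11.6000/2.0)·tan(-0.09)·0.25 = 1.5202
v' = 11.6000 + 1.7000·0.25 = 12.0250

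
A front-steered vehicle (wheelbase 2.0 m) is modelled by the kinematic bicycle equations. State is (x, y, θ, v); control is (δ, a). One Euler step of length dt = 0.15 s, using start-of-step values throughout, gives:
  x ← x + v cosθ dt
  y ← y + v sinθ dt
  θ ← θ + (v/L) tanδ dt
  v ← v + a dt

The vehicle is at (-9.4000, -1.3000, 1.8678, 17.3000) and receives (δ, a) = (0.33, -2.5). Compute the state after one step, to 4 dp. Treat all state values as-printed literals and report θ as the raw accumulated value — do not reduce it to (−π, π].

(-10.1594, 1.1814, 2.3122, 16.9250)

x' = -9.4000 + 17.3000·cos(1.8678)·0.15 = -10.1594
y' = -1.3000 + 17.3000·sin(1.8678)·0.15 = 1.1814
θ' = 1.8678 + (17.3000/2.0)·tan(0.33)·0.15 = 2.3122
v' = 17.3000 − 2.5000·0.15 = 16.9250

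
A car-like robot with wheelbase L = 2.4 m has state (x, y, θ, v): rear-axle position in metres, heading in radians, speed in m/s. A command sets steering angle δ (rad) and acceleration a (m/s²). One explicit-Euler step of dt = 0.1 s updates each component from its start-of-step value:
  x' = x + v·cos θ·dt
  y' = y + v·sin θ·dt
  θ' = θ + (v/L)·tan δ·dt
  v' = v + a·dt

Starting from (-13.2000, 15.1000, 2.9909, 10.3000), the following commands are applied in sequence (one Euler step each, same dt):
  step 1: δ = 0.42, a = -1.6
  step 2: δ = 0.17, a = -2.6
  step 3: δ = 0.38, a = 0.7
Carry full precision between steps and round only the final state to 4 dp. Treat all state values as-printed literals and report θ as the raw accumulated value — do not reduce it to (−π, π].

after step 1 (δ=0.42, a=-1.6): (-14.218327, 15.254627, 3.182554, 10.140000)
after step 2 (δ=0.17, a=-2.6): (-15.231477, 15.213103, 3.255079, 9.880000)
after step 3 (δ=0.38, a=0.7): (-16.213121, 15.101219, 3.419504, 9.950000)

(-16.2131, 15.1012, 3.4195, 9.9500)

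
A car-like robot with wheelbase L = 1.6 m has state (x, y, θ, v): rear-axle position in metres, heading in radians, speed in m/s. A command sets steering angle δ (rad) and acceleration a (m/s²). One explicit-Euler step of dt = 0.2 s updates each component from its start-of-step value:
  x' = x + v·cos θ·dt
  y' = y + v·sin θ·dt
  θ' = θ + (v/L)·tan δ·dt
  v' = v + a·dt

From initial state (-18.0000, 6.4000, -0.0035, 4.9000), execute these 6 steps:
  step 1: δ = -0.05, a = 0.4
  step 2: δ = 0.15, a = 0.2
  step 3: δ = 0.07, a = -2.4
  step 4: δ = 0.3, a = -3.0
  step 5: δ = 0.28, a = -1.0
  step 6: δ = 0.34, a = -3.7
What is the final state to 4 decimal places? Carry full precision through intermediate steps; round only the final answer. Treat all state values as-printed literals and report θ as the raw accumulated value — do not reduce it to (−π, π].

(-12.6792, 7.0400, 0.5865, 3.0000)

after step 1 (δ=-0.05, a=0.4): (-17.020006, 6.396570, -0.034151, 4.980000)
after step 2 (δ=0.15, a=0.2): (-16.024587, 6.362563, 0.059931, 5.020000)
after step 3 (δ=0.07, a=-2.4): (-15.022389, 6.422698, 0.103928, 4.540000)
after step 4 (δ=0.3, a=-3.0): (-14.119289, 6.516894, 0.279476, 3.940000)
after step 5 (δ=0.28, a=-1.0): (-13.361863, 6.734266, 0.421097, 3.740000)
after step 6 (δ=0.34, a=-3.7): (-12.679207, 7.040020, 0.586469, 3.000000)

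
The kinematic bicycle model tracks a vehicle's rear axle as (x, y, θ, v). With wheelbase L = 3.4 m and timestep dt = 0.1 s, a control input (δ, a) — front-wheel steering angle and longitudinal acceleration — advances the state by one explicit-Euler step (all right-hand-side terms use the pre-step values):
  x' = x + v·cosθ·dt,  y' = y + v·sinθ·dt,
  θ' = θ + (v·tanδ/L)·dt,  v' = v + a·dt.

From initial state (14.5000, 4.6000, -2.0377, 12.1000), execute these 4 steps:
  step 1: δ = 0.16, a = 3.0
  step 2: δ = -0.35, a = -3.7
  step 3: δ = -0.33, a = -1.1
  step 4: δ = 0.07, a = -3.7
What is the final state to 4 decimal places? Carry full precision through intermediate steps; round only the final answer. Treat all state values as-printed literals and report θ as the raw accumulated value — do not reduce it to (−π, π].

after step 1 (δ=0.16, a=3.0): (13.955351, 3.519511, -1.980268, 12.400000)
after step 2 (δ=-0.35, a=-3.7): (13.461676, 2.382020, -2.113396, 12.030000)
after step 3 (δ=-0.33, a=-1.1): (12.840490, 1.351808, -2.234589, 11.920000)
after step 4 (δ=0.07, a=-3.7): (12.106088, 0.412916, -2.210008, 11.550000)

(12.1061, 0.4129, -2.2100, 11.5500)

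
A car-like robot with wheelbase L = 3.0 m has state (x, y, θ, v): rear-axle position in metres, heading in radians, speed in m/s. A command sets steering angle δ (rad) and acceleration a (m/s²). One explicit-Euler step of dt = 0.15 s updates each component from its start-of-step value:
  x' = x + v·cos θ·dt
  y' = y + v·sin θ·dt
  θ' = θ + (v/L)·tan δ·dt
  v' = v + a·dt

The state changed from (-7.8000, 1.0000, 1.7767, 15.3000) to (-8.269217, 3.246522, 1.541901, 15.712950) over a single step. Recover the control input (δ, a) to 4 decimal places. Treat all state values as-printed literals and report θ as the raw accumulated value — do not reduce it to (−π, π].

δ = -0.2978, a = 2.7530

a = (v'−v)/dt = (0.412950)/0.15 = 2.7530
Δθ = θ'−θ = -0.234799;  (v·dt/L) = 15.3000·0.15/3.0 = 0.765000
tan δ = Δθ·L/(v·dt) = -0.306927  →  δ = -0.2978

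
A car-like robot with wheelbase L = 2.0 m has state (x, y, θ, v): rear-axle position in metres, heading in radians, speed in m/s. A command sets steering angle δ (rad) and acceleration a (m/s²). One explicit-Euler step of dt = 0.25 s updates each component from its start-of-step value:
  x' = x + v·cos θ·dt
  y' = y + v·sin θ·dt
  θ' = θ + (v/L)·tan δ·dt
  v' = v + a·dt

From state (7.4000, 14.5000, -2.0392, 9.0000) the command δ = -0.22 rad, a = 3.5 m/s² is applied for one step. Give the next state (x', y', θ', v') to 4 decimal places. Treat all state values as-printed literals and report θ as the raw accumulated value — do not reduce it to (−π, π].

(6.3842, 12.4923, -2.2908, 9.8750)

x' = 7.4000 + 9.0000·cos(-2.0392)·0.25 = 6.3842
y' = 14.5000 + 9.0000·sin(-2.0392)·0.25 = 12.4923
θ' = -2.0392 + (9.0000/2.0)·tan(-0.22)·0.25 = -2.2908
v' = 9.0000 + 3.5000·0.25 = 9.8750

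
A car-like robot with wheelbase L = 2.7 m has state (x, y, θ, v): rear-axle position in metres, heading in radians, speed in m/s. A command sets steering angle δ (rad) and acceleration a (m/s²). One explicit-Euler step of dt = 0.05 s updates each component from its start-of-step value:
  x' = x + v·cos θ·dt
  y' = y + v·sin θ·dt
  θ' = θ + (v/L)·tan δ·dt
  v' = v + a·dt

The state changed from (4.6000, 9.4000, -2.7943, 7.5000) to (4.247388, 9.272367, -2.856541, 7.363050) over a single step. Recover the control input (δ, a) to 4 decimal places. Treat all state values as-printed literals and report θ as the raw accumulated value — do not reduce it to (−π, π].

a = (v'−v)/dt = (-0.136950)/0.05 = -2.7390
Δθ = θ'−θ = -0.062241;  (v·dt/L) = 7.5000·0.05/2.7 = 0.138889
tan δ = Δθ·L/(v·dt) = -0.448135  →  δ = -0.4213

δ = -0.4213, a = -2.7390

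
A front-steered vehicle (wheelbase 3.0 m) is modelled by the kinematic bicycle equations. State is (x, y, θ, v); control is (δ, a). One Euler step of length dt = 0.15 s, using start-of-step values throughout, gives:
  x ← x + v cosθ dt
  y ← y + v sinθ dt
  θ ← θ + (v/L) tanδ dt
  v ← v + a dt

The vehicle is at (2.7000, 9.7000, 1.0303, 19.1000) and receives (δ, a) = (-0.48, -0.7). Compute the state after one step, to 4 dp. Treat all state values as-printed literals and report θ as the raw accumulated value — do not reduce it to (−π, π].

x' = 2.7000 + 19.1000·cos(1.0303)·0.15 = 4.1742
y' = 9.7000 + 19.1000·sin(1.0303)·0.15 = 12.1566
θ' = 1.0303 + (19.1000/3.0)·tan(-0.48)·0.15 = 0.5331
v' = 19.1000 − 0.7000·0.15 = 18.9950

(4.1742, 12.1566, 0.5331, 18.9950)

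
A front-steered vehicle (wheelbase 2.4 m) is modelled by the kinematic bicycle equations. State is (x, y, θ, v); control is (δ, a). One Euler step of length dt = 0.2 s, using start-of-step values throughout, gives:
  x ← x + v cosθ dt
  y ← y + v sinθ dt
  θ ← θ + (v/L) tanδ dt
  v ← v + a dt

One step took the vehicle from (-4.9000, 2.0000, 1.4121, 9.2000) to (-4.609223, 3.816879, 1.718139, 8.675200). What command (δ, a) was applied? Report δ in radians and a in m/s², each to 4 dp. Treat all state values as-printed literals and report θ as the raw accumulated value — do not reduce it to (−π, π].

a = (v'−v)/dt = (-0.524800)/0.2 = -2.6240
Δθ = θ'−θ = 0.306039;  (v·dt/L) = 9.2000·0.2/2.4 = 0.766667
tan δ = Δθ·L/(v·dt) = 0.399181  →  δ = 0.3798

δ = 0.3798, a = -2.6240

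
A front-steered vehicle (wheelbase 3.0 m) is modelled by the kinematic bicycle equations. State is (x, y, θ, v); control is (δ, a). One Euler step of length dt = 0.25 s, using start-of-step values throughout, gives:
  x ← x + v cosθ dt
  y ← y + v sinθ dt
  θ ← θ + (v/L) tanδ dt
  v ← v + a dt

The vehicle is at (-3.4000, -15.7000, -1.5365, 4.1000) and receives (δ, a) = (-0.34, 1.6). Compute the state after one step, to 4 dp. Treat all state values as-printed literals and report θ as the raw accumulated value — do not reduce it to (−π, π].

(-3.3649, -16.7244, -1.6574, 4.5000)

x' = -3.4000 + 4.1000·cos(-1.5365)·0.25 = -3.3649
y' = -15.7000 + 4.1000·sin(-1.5365)·0.25 = -16.7244
θ' = -1.5365 + (4.1000/3.0)·tan(-0.34)·0.25 = -1.6574
v' = 4.1000 + 1.6000·0.25 = 4.5000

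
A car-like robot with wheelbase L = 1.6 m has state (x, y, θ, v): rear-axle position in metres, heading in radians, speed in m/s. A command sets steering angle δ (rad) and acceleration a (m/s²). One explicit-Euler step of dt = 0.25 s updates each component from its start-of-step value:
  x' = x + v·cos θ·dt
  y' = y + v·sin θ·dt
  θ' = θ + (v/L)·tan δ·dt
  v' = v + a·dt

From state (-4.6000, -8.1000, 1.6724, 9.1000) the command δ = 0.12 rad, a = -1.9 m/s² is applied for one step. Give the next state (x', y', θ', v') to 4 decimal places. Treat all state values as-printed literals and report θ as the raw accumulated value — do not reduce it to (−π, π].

x' = -4.6000 + 9.1000·cos(1.6724)·0.25 = -4.8308
y' = -8.1000 + 9.1000·sin(1.6724)·0.25 = -5.8367
θ' = 1.6724 + (9.1000/1.6)·tan(0.12)·0.25 = 1.8438
v' = 9.1000 − 1.9000·0.25 = 8.6250

(-4.8308, -5.8367, 1.8438, 8.6250)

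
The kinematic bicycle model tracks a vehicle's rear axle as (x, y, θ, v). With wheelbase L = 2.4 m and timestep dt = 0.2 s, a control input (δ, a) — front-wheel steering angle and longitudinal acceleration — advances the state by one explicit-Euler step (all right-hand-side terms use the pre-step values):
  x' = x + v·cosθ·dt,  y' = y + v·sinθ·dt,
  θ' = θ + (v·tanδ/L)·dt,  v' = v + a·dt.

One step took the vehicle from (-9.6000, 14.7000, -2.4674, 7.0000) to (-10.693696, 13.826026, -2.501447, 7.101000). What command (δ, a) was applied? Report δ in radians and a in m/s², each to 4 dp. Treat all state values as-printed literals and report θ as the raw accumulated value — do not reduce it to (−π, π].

δ = -0.0583, a = 0.5050

a = (v'−v)/dt = (0.101000)/0.2 = 0.5050
Δθ = θ'−θ = -0.034047;  (v·dt/L) = 7.0000·0.2/2.4 = 0.583333
tan δ = Δθ·L/(v·dt) = -0.058366  →  δ = -0.0583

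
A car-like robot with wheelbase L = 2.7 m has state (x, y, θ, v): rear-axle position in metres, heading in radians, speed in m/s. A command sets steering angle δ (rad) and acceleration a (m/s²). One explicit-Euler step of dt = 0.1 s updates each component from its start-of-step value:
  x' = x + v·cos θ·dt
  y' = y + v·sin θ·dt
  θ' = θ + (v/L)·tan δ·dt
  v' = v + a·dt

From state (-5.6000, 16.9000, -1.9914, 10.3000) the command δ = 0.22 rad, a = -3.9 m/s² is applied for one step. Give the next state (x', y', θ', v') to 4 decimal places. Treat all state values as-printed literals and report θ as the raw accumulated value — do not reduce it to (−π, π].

x' = -5.6000 + 10.3000·cos(-1.9914)·0.1 = -6.0206
y' = 16.9000 + 10.3000·sin(-1.9914)·0.1 = 15.9598
θ' = -1.9914 + (10.3000/2.7)·tan(0.22)·0.1 = -1.9061
v' = 10.3000 − 3.9000·0.1 = 9.9100

(-6.0206, 15.9598, -1.9061, 9.9100)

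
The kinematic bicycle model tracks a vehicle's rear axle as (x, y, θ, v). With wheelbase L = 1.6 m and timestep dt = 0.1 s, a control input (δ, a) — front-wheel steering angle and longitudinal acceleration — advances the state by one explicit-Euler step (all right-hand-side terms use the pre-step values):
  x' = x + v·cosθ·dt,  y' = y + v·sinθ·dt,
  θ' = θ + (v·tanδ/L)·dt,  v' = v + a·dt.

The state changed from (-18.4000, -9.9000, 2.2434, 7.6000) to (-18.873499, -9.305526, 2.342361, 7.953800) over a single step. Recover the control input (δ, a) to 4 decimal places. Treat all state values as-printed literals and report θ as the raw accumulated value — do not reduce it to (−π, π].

δ = 0.2054, a = 3.5380

a = (v'−v)/dt = (0.353800)/0.1 = 3.5380
Δθ = θ'−θ = 0.098961;  (v·dt/L) = 7.6000·0.1/1.6 = 0.475000
tan δ = Δθ·L/(v·dt) = 0.208339  →  δ = 0.2054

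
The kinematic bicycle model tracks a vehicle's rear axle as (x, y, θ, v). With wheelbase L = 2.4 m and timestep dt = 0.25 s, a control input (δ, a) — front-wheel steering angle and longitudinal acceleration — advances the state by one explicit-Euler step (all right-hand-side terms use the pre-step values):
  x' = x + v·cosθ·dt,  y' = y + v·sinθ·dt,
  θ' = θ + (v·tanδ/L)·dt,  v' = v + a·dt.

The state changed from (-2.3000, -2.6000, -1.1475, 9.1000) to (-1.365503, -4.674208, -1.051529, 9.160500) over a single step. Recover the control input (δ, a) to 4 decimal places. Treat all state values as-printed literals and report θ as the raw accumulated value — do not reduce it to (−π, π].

δ = 0.1009, a = 0.2420

a = (v'−v)/dt = (0.060500)/0.25 = 0.2420
Δθ = θ'−θ = 0.095971;  (v·dt/L) = 9.1000·0.25/2.4 = 0.947917
tan δ = Δθ·L/(v·dt) = 0.101244  →  δ = 0.1009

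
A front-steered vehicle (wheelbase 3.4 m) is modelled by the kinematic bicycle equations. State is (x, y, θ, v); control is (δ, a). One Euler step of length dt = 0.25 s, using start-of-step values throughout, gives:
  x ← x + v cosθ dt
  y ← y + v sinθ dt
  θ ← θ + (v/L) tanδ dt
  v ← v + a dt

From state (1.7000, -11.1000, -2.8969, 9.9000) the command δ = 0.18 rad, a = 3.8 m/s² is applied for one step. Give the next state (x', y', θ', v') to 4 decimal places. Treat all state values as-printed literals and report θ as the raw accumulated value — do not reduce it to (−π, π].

(-0.7013, -11.6996, -2.7644, 10.8500)

x' = 1.7000 + 9.9000·cos(-2.8969)·0.25 = -0.7013
y' = -11.1000 + 9.9000·sin(-2.8969)·0.25 = -11.6996
θ' = -2.8969 + (9.9000/3.4)·tan(0.18)·0.25 = -2.7644
v' = 9.9000 + 3.8000·0.25 = 10.8500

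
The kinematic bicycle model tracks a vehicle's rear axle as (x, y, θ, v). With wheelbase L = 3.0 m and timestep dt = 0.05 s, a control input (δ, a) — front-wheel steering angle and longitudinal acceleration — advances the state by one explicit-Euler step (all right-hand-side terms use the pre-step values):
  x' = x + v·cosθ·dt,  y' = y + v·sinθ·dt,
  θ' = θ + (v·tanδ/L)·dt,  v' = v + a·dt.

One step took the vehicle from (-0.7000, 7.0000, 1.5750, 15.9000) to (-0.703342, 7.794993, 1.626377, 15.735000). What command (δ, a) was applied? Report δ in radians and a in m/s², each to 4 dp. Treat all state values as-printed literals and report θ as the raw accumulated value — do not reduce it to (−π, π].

δ = 0.1915, a = -3.3000

a = (v'−v)/dt = (-0.165000)/0.05 = -3.3000
Δθ = θ'−θ = 0.051377;  (v·dt/L) = 15.9000·0.05/3.0 = 0.265000
tan δ = Δθ·L/(v·dt) = 0.193875  →  δ = 0.1915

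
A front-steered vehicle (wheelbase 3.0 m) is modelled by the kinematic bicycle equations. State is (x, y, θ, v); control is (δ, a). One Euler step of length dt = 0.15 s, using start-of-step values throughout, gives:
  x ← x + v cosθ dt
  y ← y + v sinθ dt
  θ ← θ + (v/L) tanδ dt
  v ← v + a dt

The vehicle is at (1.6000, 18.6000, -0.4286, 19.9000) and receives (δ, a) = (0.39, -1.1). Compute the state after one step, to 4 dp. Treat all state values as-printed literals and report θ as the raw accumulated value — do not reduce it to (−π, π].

(4.3150, 17.3594, -0.0196, 19.7350)

x' = 1.6000 + 19.9000·cos(-0.4286)·0.15 = 4.3150
y' = 18.6000 + 19.9000·sin(-0.4286)·0.15 = 17.3594
θ' = -0.4286 + (19.9000/3.0)·tan(0.39)·0.15 = -0.0196
v' = 19.9000 − 1.1000·0.15 = 19.7350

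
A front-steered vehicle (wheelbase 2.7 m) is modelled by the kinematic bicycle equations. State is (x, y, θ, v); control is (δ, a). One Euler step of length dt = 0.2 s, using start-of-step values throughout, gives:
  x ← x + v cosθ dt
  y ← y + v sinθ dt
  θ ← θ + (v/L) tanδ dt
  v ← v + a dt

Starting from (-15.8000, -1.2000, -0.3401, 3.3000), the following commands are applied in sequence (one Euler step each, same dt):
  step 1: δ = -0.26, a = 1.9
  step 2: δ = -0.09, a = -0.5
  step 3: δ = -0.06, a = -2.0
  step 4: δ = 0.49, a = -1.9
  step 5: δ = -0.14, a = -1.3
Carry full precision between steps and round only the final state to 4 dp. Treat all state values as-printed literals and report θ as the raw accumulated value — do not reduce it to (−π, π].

after step 1 (δ=-0.26, a=1.9): (-15.177804, -1.420164, -0.405127, 3.680000)
after step 2 (δ=-0.09, a=-0.5): (-14.501382, -1.710248, -0.429727, 3.580000)
after step 3 (δ=-0.06, a=-2.0): (-13.850481, -2.008550, -0.445658, 3.180000)
after step 4 (δ=0.49, a=-1.9): (-13.276600, -2.282698, -0.320015, 2.800000)
after step 5 (δ=-0.14, a=-1.3): (-12.745031, -2.458864, -0.349243, 2.540000)

(-12.7450, -2.4589, -0.3492, 2.5400)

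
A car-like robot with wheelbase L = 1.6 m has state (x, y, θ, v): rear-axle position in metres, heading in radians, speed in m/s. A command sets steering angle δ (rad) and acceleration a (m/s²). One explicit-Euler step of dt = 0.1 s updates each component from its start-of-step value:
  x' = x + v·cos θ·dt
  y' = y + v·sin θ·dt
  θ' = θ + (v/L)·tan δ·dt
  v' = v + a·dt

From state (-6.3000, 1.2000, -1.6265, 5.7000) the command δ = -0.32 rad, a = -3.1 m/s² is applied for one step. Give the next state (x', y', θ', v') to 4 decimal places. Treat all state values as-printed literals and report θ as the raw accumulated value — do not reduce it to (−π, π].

(-6.3317, 0.6309, -1.7446, 5.3900)

x' = -6.3000 + 5.7000·cos(-1.6265)·0.1 = -6.3317
y' = 1.2000 + 5.7000·sin(-1.6265)·0.1 = 0.6309
θ' = -1.6265 + (5.7000/1.6)·tan(-0.32)·0.1 = -1.7446
v' = 5.7000 − 3.1000·0.1 = 5.3900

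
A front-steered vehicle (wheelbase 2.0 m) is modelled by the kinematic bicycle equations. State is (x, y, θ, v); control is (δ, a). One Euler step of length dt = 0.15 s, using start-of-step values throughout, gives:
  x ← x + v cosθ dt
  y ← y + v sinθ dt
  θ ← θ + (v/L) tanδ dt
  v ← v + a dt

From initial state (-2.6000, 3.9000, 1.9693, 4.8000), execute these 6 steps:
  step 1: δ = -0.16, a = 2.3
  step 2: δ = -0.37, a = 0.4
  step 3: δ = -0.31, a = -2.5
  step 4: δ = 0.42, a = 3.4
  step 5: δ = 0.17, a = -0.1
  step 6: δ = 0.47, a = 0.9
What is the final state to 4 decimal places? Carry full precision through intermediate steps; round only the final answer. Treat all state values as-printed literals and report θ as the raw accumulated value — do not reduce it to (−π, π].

after step 1 (δ=-0.16, a=2.3): (-2.879389, 4.563583, 1.911203, 5.145000)
after step 2 (δ=-0.37, a=0.4): (-3.137053, 5.291049, 1.761537, 5.205000)
after step 3 (δ=-0.31, a=-2.5): (-3.285073, 6.057639, 1.636489, 4.830000)
after step 4 (δ=0.42, a=3.4): (-3.332633, 6.780576, 1.798260, 5.340000)
after step 5 (δ=0.17, a=-0.1): (-3.513264, 7.560944, 1.867008, 5.325000)
after step 6 (δ=0.47, a=0.9): (-3.746418, 8.324908, 2.069877, 5.460000)

(-3.7464, 8.3249, 2.0699, 5.4600)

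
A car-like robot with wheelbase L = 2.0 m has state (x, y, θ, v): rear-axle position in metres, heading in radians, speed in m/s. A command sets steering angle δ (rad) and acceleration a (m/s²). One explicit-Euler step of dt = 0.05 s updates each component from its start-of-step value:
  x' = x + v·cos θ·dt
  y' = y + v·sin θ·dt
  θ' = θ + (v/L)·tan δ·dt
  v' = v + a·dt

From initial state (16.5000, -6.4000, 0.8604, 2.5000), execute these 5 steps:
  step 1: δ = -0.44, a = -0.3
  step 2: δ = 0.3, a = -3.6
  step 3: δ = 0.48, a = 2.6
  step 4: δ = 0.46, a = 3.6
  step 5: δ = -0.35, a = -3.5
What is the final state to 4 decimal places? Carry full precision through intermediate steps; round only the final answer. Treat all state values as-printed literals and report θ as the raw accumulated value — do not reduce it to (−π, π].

after step 1 (δ=-0.44, a=-0.3): (16.581517, -6.305237, 0.830976, 2.485000)
after step 2 (δ=0.3, a=-3.6): (16.665281, -6.213467, 0.850194, 2.305000)
after step 3 (δ=0.48, a=2.6): (16.741327, -6.126867, 0.880194, 2.435000)
after step 4 (δ=0.46, a=3.6): (16.818882, -6.033015, 0.910354, 2.615000)
after step 5 (δ=-0.35, a=-3.5): (16.899092, -5.929759, 0.886491, 2.440000)

(16.8991, -5.9298, 0.8865, 2.4400)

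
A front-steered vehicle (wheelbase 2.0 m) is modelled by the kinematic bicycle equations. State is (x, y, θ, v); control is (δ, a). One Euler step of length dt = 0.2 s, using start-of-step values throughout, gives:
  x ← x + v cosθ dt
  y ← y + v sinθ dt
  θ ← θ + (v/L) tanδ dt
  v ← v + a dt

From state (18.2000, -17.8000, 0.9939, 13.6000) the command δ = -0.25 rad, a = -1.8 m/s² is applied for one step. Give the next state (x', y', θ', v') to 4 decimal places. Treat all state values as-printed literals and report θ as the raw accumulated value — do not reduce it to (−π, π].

(19.6836, -15.5202, 0.6466, 13.2400)

x' = 18.2000 + 13.6000·cos(0.9939)·0.2 = 19.6836
y' = -17.8000 + 13.6000·sin(0.9939)·0.2 = -15.5202
θ' = 0.9939 + (13.6000/2.0)·tan(-0.25)·0.2 = 0.6466
v' = 13.6000 − 1.8000·0.2 = 13.2400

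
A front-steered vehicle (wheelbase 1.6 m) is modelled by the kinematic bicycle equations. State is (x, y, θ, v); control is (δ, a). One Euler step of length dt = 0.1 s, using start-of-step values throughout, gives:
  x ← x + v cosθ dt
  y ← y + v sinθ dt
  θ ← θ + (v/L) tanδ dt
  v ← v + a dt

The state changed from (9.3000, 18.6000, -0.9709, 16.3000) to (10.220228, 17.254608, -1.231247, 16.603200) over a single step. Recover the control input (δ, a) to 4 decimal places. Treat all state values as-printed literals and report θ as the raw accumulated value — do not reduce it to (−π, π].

a = (v'−v)/dt = (0.303200)/0.1 = 3.0320
Δθ = θ'−θ = -0.260347;  (v·dt/L) = 16.3000·0.1/1.6 = 1.018750
tan δ = Δθ·L/(v·dt) = -0.255555  →  δ = -0.2502

δ = -0.2502, a = 3.0320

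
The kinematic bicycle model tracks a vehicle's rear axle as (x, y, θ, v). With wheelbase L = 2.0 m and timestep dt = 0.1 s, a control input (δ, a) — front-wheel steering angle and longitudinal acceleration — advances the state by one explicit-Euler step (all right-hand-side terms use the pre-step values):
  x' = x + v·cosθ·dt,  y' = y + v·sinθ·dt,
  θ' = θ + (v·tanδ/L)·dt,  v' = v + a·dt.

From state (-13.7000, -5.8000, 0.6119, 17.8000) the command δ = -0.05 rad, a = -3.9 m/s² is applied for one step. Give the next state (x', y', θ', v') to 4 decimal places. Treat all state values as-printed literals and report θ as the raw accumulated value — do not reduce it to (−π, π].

(-12.2430, -4.7775, 0.5674, 17.4100)

x' = -13.7000 + 17.8000·cos(0.6119)·0.1 = -12.2430
y' = -5.8000 + 17.8000·sin(0.6119)·0.1 = -4.7775
θ' = 0.6119 + (17.8000/2.0)·tan(-0.05)·0.1 = 0.5674
v' = 17.8000 − 3.9000·0.1 = 17.4100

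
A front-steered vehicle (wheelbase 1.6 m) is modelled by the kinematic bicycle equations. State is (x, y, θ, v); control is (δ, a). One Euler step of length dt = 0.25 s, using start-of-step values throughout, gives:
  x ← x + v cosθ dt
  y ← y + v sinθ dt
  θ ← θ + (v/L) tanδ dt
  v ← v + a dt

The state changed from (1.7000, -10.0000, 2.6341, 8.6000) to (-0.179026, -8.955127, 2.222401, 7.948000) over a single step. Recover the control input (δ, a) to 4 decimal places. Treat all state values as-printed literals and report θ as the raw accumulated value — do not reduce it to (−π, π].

δ = -0.2973, a = -2.6080

a = (v'−v)/dt = (-0.652000)/0.25 = -2.6080
Δθ = θ'−θ = -0.411699;  (v·dt/L) = 8.6000·0.25/1.6 = 1.343750
tan δ = Δθ·L/(v·dt) = -0.306381  →  δ = -0.2973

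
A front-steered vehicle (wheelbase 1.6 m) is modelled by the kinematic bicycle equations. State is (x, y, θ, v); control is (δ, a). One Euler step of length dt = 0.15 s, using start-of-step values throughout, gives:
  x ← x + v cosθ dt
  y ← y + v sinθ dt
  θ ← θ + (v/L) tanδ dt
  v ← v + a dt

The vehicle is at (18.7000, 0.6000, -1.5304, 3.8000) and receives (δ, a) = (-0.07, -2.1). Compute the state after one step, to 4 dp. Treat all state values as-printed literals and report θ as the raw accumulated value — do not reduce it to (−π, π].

x' = 18.7000 + 3.8000·cos(-1.5304)·0.15 = 18.7230
y' = 0.6000 + 3.8000·sin(-1.5304)·0.15 = 0.0305
θ' = -1.5304 + (3.8000/1.6)·tan(-0.07)·0.15 = -1.5554
v' = 3.8000 − 2.1000·0.15 = 3.4850

(18.7230, 0.0305, -1.5554, 3.4850)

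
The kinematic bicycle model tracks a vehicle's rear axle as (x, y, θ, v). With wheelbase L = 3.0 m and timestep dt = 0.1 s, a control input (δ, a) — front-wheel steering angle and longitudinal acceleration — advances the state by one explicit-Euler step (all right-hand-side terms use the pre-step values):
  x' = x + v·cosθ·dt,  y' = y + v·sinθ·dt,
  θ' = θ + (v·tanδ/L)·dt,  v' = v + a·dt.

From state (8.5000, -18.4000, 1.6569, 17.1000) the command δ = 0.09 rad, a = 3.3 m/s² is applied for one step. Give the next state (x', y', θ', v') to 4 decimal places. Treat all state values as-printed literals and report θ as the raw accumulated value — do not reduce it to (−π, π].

x' = 8.5000 + 17.1000·cos(1.6569)·0.1 = 8.3529
y' = -18.4000 + 17.1000·sin(1.6569)·0.1 = -16.6963
θ' = 1.6569 + (17.1000/3.0)·tan(0.09)·0.1 = 1.7083
v' = 17.1000 + 3.3000·0.1 = 17.4300

(8.3529, -16.6963, 1.7083, 17.4300)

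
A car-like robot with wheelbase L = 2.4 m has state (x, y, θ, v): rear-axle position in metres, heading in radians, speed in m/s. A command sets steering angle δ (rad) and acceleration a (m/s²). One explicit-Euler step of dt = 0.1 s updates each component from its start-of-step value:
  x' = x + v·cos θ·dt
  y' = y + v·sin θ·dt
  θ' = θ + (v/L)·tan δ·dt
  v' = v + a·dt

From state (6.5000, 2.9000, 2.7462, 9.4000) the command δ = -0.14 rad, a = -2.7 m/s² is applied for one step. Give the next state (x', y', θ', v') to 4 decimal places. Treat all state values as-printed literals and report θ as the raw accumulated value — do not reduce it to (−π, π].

(5.6325, 3.2621, 2.6910, 9.1300)

x' = 6.5000 + 9.4000·cos(2.7462)·0.1 = 5.6325
y' = 2.9000 + 9.4000·sin(2.7462)·0.1 = 3.2621
θ' = 2.7462 + (9.4000/2.4)·tan(-0.14)·0.1 = 2.6910
v' = 9.4000 − 2.7000·0.1 = 9.1300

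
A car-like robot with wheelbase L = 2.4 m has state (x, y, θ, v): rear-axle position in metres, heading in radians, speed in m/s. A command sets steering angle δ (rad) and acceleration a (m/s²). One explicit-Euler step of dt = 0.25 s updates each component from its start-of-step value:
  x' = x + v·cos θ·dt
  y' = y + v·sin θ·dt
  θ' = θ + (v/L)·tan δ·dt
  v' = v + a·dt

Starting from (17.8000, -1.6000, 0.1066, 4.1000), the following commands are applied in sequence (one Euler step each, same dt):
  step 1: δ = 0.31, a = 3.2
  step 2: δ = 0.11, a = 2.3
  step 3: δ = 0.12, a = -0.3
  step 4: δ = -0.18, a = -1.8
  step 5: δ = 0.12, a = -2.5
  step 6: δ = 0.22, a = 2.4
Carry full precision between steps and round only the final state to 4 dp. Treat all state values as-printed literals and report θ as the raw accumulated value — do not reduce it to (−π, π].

(24.7925, 0.3691, 0.4291, 4.9250)

after step 1 (δ=0.31, a=3.2): (18.819182, -1.490942, 0.243407, 4.900000)
after step 2 (δ=0.11, a=2.3): (20.008072, -1.195704, 0.299780, 5.475000)
after step 3 (δ=0.12, a=-0.3): (21.315778, -0.791499, 0.368548, 5.400000)
after step 4 (δ=-0.18, a=-1.8): (22.575127, -0.305146, 0.266190, 4.950000)
after step 5 (δ=0.12, a=-2.5): (23.769043, 0.020387, 0.328364, 4.325000)
after step 6 (δ=0.22, a=2.4): (24.792523, 0.369085, 0.429109, 4.925000)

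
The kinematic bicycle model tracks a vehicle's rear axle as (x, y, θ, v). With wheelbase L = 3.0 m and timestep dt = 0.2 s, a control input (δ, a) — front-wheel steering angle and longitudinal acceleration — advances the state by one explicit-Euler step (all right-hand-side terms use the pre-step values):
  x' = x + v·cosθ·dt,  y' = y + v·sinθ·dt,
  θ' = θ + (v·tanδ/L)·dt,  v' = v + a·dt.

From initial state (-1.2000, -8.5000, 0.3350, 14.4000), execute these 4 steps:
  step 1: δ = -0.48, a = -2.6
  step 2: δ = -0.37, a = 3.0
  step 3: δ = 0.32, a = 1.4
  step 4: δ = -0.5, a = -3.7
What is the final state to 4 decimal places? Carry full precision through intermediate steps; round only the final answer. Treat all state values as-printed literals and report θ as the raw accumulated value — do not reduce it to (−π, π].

after step 1 (δ=-0.48, a=-2.6): (1.519902, -7.553145, -0.164786, 13.880000)
after step 2 (δ=-0.37, a=3.0): (4.258296, -8.008524, -0.523689, 14.480000)
after step 3 (δ=0.32, a=1.4): (6.766175, -9.456751, -0.203788, 14.760000)
after step 4 (δ=-0.5, a=-3.7): (9.657089, -10.054178, -0.741350, 14.020000)

(9.6571, -10.0542, -0.7413, 14.0200)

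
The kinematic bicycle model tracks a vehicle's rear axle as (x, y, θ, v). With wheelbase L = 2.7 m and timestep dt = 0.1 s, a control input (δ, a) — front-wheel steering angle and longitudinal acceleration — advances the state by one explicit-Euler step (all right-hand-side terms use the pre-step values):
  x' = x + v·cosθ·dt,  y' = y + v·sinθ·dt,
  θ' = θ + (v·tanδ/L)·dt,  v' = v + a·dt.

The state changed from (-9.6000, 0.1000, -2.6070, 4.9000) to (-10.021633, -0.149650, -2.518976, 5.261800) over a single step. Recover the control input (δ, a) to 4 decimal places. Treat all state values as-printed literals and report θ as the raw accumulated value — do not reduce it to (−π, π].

δ = 0.4516, a = 3.6180

a = (v'−v)/dt = (0.361800)/0.1 = 3.6180
Δθ = θ'−θ = 0.088024;  (v·dt/L) = 4.9000·0.1/2.7 = 0.181481
tan δ = Δθ·L/(v·dt) = 0.485030  →  δ = 0.4516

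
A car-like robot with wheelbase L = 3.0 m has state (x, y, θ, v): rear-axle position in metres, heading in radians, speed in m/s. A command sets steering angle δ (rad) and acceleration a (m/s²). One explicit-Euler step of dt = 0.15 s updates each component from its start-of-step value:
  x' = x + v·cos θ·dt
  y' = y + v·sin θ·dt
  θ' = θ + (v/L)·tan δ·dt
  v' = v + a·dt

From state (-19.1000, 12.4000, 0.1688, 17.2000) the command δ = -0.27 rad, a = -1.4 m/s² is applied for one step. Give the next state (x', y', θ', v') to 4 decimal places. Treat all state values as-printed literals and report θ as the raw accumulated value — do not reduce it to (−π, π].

(-16.5567, 12.8334, -0.0692, 16.9900)

x' = -19.1000 + 17.2000·cos(0.1688)·0.15 = -16.5567
y' = 12.4000 + 17.2000·sin(0.1688)·0.15 = 12.8334
θ' = 0.1688 + (17.2000/3.0)·tan(-0.27)·0.15 = -0.0692
v' = 17.2000 − 1.4000·0.15 = 16.9900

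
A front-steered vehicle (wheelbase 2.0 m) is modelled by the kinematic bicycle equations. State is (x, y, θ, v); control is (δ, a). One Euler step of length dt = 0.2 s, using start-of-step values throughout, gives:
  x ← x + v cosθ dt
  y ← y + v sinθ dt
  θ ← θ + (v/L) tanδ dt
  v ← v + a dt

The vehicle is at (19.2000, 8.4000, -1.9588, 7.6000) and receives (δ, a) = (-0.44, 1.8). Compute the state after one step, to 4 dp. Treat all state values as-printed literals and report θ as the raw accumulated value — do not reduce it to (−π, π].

x' = 19.2000 + 7.6000·cos(-1.9588)·0.2 = 18.6249
y' = 8.4000 + 7.6000·sin(-1.9588)·0.2 = 6.9930
θ' = -1.9588 + (7.6000/2.0)·tan(-0.44)·0.2 = -2.3166
v' = 7.6000 + 1.8000·0.2 = 7.9600

(18.6249, 6.9930, -2.3166, 7.9600)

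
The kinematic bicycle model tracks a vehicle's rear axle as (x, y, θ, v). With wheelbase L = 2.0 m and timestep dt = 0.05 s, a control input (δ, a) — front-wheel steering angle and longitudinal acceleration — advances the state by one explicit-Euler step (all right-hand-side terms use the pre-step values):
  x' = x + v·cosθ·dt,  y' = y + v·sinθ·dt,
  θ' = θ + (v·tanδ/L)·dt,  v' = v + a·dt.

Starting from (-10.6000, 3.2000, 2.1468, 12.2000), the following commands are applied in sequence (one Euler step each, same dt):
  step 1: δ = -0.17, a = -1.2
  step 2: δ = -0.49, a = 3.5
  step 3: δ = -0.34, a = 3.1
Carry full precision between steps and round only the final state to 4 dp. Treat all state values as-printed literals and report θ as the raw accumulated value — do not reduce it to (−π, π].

after step 1 (δ=-0.17, a=-1.2): (-10.932253, 3.711574, 2.094445, 12.140000)
after step 2 (δ=-0.49, a=3.5): (-11.235779, 4.237236, 1.932561, 12.315000)
after step 3 (δ=-0.34, a=3.1): (-11.453709, 4.813131, 1.823655, 12.470000)

(-11.4537, 4.8131, 1.8237, 12.4700)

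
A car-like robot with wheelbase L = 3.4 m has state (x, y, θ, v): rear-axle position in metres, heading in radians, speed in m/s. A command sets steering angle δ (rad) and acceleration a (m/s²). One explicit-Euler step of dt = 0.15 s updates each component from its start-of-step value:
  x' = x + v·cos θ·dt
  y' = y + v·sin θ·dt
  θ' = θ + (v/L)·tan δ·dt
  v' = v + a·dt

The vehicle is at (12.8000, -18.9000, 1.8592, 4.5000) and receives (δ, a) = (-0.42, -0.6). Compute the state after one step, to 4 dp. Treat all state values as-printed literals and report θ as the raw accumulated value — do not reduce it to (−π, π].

(12.6080, -18.2529, 1.7705, 4.4100)

x' = 12.8000 + 4.5000·cos(1.8592)·0.15 = 12.6080
y' = -18.9000 + 4.5000·sin(1.8592)·0.15 = -18.2529
θ' = 1.8592 + (4.5000/3.4)·tan(-0.42)·0.15 = 1.7705
v' = 4.5000 − 0.6000·0.15 = 4.4100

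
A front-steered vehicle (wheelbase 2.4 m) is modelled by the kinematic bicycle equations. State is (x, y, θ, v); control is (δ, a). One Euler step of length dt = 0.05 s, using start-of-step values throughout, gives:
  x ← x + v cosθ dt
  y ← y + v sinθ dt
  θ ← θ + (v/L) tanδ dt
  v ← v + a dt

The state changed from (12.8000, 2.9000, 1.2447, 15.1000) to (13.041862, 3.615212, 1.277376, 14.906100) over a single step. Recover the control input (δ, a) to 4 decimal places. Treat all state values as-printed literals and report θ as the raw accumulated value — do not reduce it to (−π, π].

δ = 0.1035, a = -3.8780

a = (v'−v)/dt = (-0.193900)/0.05 = -3.8780
Δθ = θ'−θ = 0.032676;  (v·dt/L) = 15.1000·0.05/2.4 = 0.314583
tan δ = Δθ·L/(v·dt) = 0.103871  →  δ = 0.1035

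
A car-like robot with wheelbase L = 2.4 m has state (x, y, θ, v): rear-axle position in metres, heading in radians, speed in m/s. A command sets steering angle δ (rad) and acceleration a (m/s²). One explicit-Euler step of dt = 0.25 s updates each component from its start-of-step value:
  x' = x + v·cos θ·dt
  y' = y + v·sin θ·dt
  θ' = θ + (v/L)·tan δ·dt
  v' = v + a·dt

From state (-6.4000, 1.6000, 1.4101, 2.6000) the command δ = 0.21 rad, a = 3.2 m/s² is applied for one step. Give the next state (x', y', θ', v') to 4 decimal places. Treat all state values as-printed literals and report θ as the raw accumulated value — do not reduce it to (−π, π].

x' = -6.4000 + 2.6000·cos(1.4101)·0.25 = -6.2960
y' = 1.6000 + 2.6000·sin(1.4101)·0.25 = 2.2416
θ' = 1.4101 + (2.6000/2.4)·tan(0.21)·0.25 = 1.4678
v' = 2.6000 + 3.2000·0.25 = 3.4000

(-6.2960, 2.2416, 1.4678, 3.4000)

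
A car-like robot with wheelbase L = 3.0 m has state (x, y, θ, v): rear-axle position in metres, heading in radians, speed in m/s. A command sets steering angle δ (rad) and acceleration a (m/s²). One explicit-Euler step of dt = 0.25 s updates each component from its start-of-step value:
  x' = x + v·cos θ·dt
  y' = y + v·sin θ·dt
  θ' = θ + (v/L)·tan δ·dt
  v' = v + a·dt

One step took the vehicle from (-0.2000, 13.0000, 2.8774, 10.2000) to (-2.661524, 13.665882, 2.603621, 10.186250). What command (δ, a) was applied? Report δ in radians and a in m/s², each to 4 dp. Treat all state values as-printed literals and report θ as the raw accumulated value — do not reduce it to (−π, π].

δ = -0.3116, a = -0.0550

a = (v'−v)/dt = (-0.013750)/0.25 = -0.0550
Δθ = θ'−θ = -0.273779;  (v·dt/L) = 10.2000·0.25/3.0 = 0.850000
tan δ = Δθ·L/(v·dt) = -0.322093  →  δ = -0.3116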